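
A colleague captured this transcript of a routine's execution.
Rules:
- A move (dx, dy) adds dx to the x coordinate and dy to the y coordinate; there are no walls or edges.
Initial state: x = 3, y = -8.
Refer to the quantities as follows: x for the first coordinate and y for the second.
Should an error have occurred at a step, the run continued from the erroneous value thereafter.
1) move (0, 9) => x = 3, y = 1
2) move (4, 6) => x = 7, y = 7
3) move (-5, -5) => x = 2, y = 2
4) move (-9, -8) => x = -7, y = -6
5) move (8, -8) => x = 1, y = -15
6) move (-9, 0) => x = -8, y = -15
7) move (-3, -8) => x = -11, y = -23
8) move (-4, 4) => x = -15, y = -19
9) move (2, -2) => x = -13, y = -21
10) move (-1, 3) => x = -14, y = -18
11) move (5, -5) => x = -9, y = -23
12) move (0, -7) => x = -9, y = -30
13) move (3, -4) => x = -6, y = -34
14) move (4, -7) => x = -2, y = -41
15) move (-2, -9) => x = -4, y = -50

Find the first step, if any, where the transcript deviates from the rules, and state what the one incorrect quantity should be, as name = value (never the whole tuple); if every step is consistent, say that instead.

Recomputing the run from the initial state:
step 1: x = 3, y = 1
step 2: x = 7, y = 7
step 3: x = 2, y = 2
step 4: x = -7, y = -6
step 5: x = 1, y = -14
step 6: x = -8, y = -14
step 7: x = -11, y = -22
step 8: x = -15, y = -18
step 9: x = -13, y = -20
step 10: x = -14, y = -17
step 11: x = -9, y = -22
step 12: x = -9, y = -29
step 13: x = -6, y = -33
step 14: x = -2, y = -40
step 15: x = -4, y = -49
The first disagreement with the transcript is at step 5, where the value should be y = -14.

step 5, y = -14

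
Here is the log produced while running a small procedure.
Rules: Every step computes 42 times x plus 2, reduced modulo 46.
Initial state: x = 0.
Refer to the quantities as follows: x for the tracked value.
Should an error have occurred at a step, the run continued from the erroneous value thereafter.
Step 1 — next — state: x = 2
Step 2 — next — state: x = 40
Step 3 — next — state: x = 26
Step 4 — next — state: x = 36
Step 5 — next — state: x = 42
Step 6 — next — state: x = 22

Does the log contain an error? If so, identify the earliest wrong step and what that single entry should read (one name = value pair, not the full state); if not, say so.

step 1: x = (42*0 + 2) mod 46 = 2 -> confirmed correct
step 2: x = (42*2 + 2) mod 46 = 40 -> in agreement
step 3: x = (42*40 + 2) mod 46 = 26 -> matches
step 4: x = (42*26 + 2) mod 46 = 36 -> verified
step 5: x = (42*36 + 2) mod 46 = 42 -> no discrepancy
step 6: x = (42*42 + 2) mod 46 = 18 -> not what was recorded
That makes step 6 the first incorrect line — x = 18 is what it should show.

step 6, x = 18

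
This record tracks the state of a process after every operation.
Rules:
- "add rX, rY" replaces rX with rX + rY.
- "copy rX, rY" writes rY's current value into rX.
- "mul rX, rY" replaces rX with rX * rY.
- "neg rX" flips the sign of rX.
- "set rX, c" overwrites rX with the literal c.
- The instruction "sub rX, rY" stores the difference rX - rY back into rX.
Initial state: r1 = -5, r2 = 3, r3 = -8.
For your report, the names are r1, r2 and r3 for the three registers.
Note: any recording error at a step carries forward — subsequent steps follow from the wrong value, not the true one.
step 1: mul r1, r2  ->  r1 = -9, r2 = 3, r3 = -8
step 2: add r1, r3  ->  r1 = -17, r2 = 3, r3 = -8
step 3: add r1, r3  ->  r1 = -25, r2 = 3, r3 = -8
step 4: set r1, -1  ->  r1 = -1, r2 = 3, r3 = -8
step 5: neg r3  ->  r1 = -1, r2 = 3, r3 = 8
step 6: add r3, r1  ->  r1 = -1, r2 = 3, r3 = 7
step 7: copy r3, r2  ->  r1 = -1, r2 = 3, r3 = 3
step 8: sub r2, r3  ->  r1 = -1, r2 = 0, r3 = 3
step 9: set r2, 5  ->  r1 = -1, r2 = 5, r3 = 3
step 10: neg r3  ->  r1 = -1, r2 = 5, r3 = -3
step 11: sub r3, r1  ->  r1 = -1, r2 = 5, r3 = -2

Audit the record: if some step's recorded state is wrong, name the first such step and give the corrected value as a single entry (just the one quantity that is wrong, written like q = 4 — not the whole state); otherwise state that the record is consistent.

Step 1: r1 = -5 * 3 = -15 — the record has a different value.
Conclusion: step 1 carries the first error; the entry should be r1 = -15.

step 1, r1 = -15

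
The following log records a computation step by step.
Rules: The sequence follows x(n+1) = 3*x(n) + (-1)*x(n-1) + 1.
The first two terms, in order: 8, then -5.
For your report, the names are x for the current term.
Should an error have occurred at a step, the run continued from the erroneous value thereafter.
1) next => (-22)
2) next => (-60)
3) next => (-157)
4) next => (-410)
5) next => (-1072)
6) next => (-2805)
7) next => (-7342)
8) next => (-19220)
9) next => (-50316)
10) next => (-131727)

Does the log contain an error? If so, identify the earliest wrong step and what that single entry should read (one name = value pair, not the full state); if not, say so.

1. x = 3*(-5) + (-1)*(8) + (1) = -22 (in agreement)
2. x = 3*(-22) + (-1)*(-5) + (1) = -60 (exactly as logged)
3. x = 3*(-60) + (-1)*(-22) + (1) = -157 (matches)
4. x = 3*(-157) + (-1)*(-60) + (1) = -410 (matches)
5. x = 3*(-410) + (-1)*(-157) + (1) = -1072 (verified)
6. x = 3*(-1072) + (-1)*(-410) + (1) = -2805 (confirmed correct)
7. x = 3*(-2805) + (-1)*(-1072) + (1) = -7342 (matches)
8. x = 3*(-7342) + (-1)*(-2805) + (1) = -19220 (exactly as logged)
9. x = 3*(-19220) + (-1)*(-7342) + (1) = -50317 (this is not what the log shows)
First incorrect step: 9; the correct value is x = -50317.

step 9, x = -50317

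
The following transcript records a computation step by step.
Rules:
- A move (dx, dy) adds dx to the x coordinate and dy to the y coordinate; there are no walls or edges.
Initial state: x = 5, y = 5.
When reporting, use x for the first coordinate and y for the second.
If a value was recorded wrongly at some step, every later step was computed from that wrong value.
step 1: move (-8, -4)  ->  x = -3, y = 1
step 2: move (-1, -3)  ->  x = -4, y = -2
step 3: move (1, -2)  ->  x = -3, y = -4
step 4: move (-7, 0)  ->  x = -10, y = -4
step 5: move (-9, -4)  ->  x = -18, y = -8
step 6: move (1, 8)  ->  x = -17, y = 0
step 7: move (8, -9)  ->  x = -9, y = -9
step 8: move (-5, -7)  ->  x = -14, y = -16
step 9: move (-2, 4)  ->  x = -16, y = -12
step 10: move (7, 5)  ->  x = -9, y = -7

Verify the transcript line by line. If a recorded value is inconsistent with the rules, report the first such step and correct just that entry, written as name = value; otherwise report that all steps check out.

Recomputing the run from the initial state:
step 1: x = -3, y = 1
step 2: x = -4, y = -2
step 3: x = -3, y = -4
step 4: x = -10, y = -4
step 5: x = -19, y = -8
step 6: x = -18, y = 0
step 7: x = -10, y = -9
step 8: x = -15, y = -16
step 9: x = -17, y = -12
step 10: x = -10, y = -7
The first disagreement with the transcript is at step 5, where the value should be x = -19.

step 5, x = -19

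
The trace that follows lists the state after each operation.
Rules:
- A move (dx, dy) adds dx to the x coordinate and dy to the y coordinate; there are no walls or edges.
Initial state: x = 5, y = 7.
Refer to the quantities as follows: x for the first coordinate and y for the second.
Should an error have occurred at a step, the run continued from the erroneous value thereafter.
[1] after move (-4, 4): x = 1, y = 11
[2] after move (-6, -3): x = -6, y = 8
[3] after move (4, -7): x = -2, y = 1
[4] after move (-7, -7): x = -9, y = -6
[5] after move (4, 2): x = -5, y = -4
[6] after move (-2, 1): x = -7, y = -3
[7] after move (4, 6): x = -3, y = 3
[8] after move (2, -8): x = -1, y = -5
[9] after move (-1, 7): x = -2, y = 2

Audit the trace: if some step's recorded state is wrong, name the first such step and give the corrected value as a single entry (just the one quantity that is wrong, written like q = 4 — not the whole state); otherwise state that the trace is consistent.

Recomputing the run from the initial state:
step 1: x = 1, y = 11
step 2: x = -5, y = 8
step 3: x = -1, y = 1
step 4: x = -8, y = -6
step 5: x = -4, y = -4
step 6: x = -6, y = -3
step 7: x = -2, y = 3
step 8: x = 0, y = -5
step 9: x = -1, y = 2
The first disagreement with the trace is at step 2, where the value should be x = -5.

step 2, x = -5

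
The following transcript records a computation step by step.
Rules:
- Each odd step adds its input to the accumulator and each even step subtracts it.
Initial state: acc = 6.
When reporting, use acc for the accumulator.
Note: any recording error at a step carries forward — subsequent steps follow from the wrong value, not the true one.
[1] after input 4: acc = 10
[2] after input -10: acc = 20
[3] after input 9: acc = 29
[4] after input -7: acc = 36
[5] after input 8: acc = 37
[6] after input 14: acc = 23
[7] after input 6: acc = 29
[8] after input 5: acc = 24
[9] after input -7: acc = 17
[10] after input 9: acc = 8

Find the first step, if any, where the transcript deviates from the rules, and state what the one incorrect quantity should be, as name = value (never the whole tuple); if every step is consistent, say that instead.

step 5, acc = 44

1. acc = 6 + 4 = 10 (consistent with the transcript)
2. acc = 10 - -10 = 20 (consistent with the transcript)
3. acc = 20 + 9 = 29 (exactly as logged)
4. acc = 29 - -7 = 36 (verified)
5. acc = 36 + 8 = 44 (a discrepancy with the transcript)
The audit stops at step 5: the recorded entry is wrong and should be acc = 44.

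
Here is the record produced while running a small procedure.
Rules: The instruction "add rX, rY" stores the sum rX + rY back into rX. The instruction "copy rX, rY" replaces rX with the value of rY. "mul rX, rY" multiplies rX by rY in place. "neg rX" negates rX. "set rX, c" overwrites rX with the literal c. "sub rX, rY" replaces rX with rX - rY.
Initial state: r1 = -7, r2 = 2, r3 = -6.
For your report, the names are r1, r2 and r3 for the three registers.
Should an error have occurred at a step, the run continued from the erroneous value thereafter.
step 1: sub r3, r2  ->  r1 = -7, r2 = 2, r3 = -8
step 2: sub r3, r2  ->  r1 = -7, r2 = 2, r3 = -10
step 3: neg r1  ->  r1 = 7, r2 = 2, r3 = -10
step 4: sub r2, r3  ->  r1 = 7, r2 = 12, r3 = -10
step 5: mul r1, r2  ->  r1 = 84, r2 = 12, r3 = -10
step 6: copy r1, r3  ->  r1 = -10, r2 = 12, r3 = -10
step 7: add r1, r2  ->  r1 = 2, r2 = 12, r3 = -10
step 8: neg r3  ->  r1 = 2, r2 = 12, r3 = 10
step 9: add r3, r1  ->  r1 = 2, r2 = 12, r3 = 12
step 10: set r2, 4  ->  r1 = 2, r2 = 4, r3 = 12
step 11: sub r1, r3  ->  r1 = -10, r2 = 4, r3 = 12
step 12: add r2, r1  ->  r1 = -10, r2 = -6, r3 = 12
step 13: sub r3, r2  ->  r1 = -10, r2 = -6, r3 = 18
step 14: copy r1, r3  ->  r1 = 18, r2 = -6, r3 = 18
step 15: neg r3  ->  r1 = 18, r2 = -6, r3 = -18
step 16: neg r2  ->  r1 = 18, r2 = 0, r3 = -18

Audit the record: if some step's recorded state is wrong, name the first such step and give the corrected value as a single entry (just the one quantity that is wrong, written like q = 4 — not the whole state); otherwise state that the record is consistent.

step 16, r2 = 6

step 1: r3 = -6 - 2 = -8 -> checks out
step 2: r3 = -8 - 2 = -10 -> no discrepancy
step 3: r1 = -(-7) = 7 -> no discrepancy
step 4: r2 = 2 - -10 = 12 -> in agreement
step 5: r1 = 7 * 12 = 84 -> consistent with the record
step 6: r1 = -10 -> exactly as logged
step 7: r1 = -10 + 12 = 2 -> verified
step 8: r3 = -(-10) = 10 -> matches
step 9: r3 = 10 + 2 = 12 -> in agreement
step 10: r2 = 4 -> agrees with the record
step 11: r1 = 2 - 12 = -10 -> exactly as logged
step 12: r2 = 4 + -10 = -6 -> no discrepancy
step 13: r3 = 12 - -6 = 18 -> matches
step 14: r1 = 18 -> consistent with the record
step 15: r3 = -(18) = -18 -> same as recorded
step 16: r2 = -(-6) = 6 -> a discrepancy with the record
The audit stops at step 16: the recorded entry is wrong and should be r2 = 6.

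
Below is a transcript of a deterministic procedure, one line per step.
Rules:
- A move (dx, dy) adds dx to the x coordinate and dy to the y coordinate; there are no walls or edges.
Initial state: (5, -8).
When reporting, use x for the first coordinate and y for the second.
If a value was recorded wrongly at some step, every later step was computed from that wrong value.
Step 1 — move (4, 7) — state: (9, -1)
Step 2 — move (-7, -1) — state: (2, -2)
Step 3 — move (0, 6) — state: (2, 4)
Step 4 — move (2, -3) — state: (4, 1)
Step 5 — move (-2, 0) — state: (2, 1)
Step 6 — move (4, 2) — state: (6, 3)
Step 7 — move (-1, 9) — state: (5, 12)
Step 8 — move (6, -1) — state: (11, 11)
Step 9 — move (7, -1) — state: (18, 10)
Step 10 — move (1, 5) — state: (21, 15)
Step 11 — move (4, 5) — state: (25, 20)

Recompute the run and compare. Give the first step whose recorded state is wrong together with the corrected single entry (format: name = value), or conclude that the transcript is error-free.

Recomputing the run from the initial state:
step 1: x = 9, y = -1
step 2: x = 2, y = -2
step 3: x = 2, y = 4
step 4: x = 4, y = 1
step 5: x = 2, y = 1
step 6: x = 6, y = 3
step 7: x = 5, y = 12
step 8: x = 11, y = 11
step 9: x = 18, y = 10
step 10: x = 19, y = 15
step 11: x = 23, y = 20
The first disagreement with the transcript is at step 10, where the value should be x = 19.

step 10, x = 19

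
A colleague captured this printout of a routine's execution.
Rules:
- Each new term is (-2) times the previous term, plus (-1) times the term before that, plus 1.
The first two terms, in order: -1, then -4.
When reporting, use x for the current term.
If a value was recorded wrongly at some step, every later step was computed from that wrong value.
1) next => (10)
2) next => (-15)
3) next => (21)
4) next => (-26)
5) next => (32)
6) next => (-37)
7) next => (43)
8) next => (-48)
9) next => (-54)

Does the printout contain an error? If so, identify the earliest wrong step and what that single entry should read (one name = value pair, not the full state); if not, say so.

step 9, x = 54

Recomputing the run from the initial state:
step 1: x = 10
step 2: x = -15
step 3: x = 21
step 4: x = -26
step 5: x = 32
step 6: x = -37
step 7: x = 43
step 8: x = -48
step 9: x = 54
The first disagreement with the printout is at step 9, where the value should be x = 54.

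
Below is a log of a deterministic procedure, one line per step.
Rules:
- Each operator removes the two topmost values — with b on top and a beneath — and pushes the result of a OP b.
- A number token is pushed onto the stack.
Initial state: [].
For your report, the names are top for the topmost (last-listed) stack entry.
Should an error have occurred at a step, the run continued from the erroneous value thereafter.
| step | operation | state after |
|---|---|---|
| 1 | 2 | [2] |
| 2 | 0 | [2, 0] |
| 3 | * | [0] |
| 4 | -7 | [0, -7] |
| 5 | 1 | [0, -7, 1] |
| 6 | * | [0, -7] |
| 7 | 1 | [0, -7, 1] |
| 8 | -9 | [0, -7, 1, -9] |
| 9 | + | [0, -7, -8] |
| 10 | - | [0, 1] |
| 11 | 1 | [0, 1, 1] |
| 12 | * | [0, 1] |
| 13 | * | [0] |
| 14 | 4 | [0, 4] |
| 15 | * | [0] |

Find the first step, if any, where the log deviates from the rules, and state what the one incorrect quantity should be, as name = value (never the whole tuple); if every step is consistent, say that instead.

step 1: push 2: top = 2 -> consistent with the log
step 2: push 0: top = 0 -> verified
step 3: 2 * 0 = 0 -> no discrepancy
step 4: push -7: top = -7 -> checks out
step 5: push 1: top = 1 -> agrees with the log
step 6: -7 * 1 = -7 -> checks out
step 7: push 1: top = 1 -> agrees with the log
step 8: push -9: top = -9 -> agrees with the log
step 9: 1 + -9 = -8 -> no discrepancy
step 10: -7 - -8 = 1 -> no discrepancy
step 11: push 1: top = 1 -> exactly as logged
step 12: 1 * 1 = 1 -> confirmed correct
step 13: 0 * 1 = 0 -> verified
step 14: push 4: top = 4 -> verified
step 15: 0 * 4 = 0 -> no discrepancy
No step deviates from the rules.

no error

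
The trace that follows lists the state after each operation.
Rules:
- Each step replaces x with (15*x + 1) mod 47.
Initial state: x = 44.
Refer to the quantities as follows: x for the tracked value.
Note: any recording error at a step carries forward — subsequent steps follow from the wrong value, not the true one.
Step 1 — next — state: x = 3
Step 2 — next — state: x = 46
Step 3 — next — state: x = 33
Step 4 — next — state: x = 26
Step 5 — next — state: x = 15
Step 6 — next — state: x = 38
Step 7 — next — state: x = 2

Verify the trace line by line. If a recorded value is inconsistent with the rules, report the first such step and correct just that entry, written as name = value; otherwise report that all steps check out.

step 7, x = 7

step 1: x = (15*44 + 1) mod 47 = 3 -> matches
step 2: x = (15*3 + 1) mod 47 = 46 -> agrees with the trace
step 3: x = (15*46 + 1) mod 47 = 33 -> no discrepancy
step 4: x = (15*33 + 1) mod 47 = 26 -> matches
step 5: x = (15*26 + 1) mod 47 = 15 -> same as recorded
step 6: x = (15*15 + 1) mod 47 = 38 -> in agreement
step 7: x = (15*38 + 1) mod 47 = 7 -> the trace has a different value
Conclusion: step 7 carries the first error; the entry should be x = 7.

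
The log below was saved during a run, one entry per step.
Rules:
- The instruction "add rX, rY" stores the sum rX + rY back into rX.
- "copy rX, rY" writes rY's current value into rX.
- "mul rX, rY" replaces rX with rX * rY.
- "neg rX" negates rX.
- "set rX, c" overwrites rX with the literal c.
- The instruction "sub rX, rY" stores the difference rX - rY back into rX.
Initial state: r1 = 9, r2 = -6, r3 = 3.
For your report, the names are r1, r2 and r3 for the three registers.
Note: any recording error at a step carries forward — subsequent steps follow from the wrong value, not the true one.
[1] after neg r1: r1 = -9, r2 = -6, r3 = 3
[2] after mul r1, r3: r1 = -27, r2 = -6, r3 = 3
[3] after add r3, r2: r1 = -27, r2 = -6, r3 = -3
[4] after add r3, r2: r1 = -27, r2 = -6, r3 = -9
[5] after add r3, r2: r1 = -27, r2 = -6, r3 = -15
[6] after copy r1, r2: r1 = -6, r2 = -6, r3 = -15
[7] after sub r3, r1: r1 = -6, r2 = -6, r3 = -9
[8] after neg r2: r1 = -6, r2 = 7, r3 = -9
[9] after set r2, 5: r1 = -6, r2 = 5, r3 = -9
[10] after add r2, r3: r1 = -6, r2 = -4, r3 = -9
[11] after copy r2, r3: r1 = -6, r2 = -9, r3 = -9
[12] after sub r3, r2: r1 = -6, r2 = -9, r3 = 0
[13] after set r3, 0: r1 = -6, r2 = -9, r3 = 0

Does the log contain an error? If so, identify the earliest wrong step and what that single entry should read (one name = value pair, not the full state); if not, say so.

step 8, r2 = 6

Step 1: r1 = -(9) = -9 — agrees with the log.
Step 2: r1 = -9 * 3 = -27 — in agreement.
Step 3: r3 = 3 + -6 = -3 — same as recorded.
Step 4: r3 = -3 + -6 = -9 — in agreement.
Step 5: r3 = -9 + -6 = -15 — no discrepancy.
Step 6: r1 = -6 — checks out.
Step 7: r3 = -15 - -6 = -9 — exactly as logged.
Step 8: r2 = -(-6) = 6 — the log disagrees here.
First incorrect step: 8; the correct value is r2 = 6.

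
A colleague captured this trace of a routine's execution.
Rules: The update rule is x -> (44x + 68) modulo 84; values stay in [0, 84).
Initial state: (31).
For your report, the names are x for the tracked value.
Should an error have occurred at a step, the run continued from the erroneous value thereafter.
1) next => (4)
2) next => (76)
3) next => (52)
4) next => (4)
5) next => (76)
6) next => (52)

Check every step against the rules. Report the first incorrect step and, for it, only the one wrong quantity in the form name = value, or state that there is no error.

no error

Recomputing the run from the initial state:
step 1: x = 4
step 2: x = 76
step 3: x = 52
step 4: x = 4
step 5: x = 76
step 6: x = 52
This matches the trace at every step.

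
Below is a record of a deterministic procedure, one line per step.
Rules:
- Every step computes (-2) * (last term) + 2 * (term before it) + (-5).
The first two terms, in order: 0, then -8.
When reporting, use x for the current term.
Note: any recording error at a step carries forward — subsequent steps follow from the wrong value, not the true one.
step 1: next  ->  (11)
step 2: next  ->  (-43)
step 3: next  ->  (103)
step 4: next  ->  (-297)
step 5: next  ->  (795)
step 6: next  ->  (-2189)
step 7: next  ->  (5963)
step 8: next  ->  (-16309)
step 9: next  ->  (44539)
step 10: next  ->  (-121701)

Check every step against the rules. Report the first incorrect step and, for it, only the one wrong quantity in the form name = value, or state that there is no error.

Recomputing the run from the initial state:
step 1: x = 11
step 2: x = -43
step 3: x = 103
step 4: x = -297
step 5: x = 795
step 6: x = -2189
step 7: x = 5963
step 8: x = -16309
step 9: x = 44539
step 10: x = -121701
This matches the record at every step.

no error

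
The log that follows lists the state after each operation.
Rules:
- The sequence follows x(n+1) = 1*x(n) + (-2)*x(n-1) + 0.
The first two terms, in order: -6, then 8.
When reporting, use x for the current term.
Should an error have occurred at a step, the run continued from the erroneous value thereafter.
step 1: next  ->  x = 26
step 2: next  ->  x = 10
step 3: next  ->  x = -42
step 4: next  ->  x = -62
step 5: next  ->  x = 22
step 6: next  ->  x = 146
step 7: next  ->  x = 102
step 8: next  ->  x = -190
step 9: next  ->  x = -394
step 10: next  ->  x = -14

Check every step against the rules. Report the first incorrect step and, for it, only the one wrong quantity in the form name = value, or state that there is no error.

step 1, x = 20

1. x = 1*(8) + (-2)*(-6) + (0) = 20 (the recorded entry deviates here)
The audit stops at step 1: the recorded entry is wrong and should be x = 20.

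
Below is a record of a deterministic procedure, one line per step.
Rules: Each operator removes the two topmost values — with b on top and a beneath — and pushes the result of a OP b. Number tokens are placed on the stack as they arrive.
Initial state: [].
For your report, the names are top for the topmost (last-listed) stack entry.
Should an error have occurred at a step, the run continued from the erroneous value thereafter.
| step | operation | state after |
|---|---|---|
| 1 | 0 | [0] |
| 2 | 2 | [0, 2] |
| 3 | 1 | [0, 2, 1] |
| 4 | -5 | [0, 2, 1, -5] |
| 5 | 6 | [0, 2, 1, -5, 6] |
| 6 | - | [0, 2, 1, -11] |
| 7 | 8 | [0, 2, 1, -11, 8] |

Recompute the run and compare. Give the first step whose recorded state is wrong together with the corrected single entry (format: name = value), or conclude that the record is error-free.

no error

1. push 0: top = 0 (consistent with the record)
2. push 2: top = 2 (same as recorded)
3. push 1: top = 1 (no discrepancy)
4. push -5: top = -5 (in agreement)
5. push 6: top = 6 (checks out)
6. -5 - 6 = -11 (no discrepancy)
7. push 8: top = 8 (exactly as logged)
All entries verified; no error found.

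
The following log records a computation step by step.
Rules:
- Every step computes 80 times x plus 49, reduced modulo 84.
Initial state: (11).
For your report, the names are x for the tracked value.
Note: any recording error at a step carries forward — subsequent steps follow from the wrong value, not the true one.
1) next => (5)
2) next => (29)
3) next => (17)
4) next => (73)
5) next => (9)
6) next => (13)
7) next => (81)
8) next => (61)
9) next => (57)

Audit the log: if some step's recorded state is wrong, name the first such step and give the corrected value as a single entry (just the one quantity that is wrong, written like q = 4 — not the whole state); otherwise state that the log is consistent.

1. x = (80*11 + 49) mod 84 = 5 (matches)
2. x = (80*5 + 49) mod 84 = 29 (exactly as logged)
3. x = (80*29 + 49) mod 84 = 17 (confirmed correct)
4. x = (80*17 + 49) mod 84 = 65 (first mismatch against the log)
First deviation found at step 4; the corrected entry is x = 65.

step 4, x = 65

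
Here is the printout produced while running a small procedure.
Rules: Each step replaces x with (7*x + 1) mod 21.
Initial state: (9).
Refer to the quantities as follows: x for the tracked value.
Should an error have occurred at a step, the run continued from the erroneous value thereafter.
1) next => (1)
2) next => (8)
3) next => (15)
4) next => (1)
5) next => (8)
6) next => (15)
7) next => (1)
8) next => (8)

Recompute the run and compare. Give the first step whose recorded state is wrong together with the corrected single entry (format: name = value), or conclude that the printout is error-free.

Step 1: x = (7*9 + 1) mod 21 = 1 — consistent with the printout.
Step 2: x = (7*1 + 1) mod 21 = 8 — no discrepancy.
Step 3: x = (7*8 + 1) mod 21 = 15 — agrees with the printout.
Step 4: x = (7*15 + 1) mod 21 = 1 — same as recorded.
Step 5: x = (7*1 + 1) mod 21 = 8 — agrees with the printout.
Step 6: x = (7*8 + 1) mod 21 = 15 — matches.
Step 7: x = (7*15 + 1) mod 21 = 1 — exactly as logged.
Step 8: x = (7*1 + 1) mod 21 = 8 — consistent with the printout.
Nothing is out of place; the run is error-free.

no error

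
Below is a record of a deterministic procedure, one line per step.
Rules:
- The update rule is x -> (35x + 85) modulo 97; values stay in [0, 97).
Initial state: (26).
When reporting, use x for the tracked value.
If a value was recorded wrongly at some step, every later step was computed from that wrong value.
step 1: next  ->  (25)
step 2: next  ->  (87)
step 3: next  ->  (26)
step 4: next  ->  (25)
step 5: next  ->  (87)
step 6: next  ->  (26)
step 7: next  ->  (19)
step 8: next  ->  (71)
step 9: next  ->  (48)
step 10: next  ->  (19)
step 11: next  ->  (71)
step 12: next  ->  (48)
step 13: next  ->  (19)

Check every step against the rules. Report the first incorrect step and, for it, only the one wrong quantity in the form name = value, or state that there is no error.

Step 1: x = (35*26 + 85) mod 97 = 25 — checks out.
Step 2: x = (35*25 + 85) mod 97 = 87 — agrees with the record.
Step 3: x = (35*87 + 85) mod 97 = 26 — matches.
Step 4: x = (35*26 + 85) mod 97 = 25 — verified.
Step 5: x = (35*25 + 85) mod 97 = 87 — same as recorded.
Step 6: x = (35*87 + 85) mod 97 = 26 — consistent with the record.
Step 7: x = (35*26 + 85) mod 97 = 25 — the entry is off here.
First incorrect step: 7; the correct value is x = 25.

step 7, x = 25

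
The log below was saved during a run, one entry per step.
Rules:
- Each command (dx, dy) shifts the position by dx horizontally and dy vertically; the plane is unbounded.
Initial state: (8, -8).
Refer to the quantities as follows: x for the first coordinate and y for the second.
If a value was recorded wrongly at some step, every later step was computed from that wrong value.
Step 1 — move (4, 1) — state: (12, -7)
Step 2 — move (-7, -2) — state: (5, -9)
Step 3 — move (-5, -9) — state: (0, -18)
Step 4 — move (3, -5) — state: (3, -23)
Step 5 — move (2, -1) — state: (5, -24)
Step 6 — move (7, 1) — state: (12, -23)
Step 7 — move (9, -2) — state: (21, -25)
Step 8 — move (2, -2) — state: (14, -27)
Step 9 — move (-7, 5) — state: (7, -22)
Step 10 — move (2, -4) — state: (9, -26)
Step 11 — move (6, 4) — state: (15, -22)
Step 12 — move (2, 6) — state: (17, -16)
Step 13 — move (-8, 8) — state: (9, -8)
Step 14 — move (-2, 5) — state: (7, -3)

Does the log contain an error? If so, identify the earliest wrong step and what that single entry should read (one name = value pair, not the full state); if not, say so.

Recomputing the run from the initial state:
step 1: x = 12, y = -7
step 2: x = 5, y = -9
step 3: x = 0, y = -18
step 4: x = 3, y = -23
step 5: x = 5, y = -24
step 6: x = 12, y = -23
step 7: x = 21, y = -25
step 8: x = 23, y = -27
step 9: x = 16, y = -22
step 10: x = 18, y = -26
step 11: x = 24, y = -22
step 12: x = 26, y = -16
step 13: x = 18, y = -8
step 14: x = 16, y = -3
The first disagreement with the log is at step 8, where the value should be x = 23.

step 8, x = 23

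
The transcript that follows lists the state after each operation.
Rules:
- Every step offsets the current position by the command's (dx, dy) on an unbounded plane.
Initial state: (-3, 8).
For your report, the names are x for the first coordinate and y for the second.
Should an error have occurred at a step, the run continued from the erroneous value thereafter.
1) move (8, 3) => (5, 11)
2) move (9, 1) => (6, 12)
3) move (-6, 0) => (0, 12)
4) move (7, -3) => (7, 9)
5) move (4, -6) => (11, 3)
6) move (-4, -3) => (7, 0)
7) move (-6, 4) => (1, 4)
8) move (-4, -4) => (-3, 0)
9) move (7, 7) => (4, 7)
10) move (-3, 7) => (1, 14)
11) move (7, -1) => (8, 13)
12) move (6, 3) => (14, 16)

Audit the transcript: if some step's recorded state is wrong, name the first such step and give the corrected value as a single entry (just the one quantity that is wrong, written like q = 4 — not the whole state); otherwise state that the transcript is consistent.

step 2, x = 14

step 1: x = -3 + (8) = 5, y = 8 + (3) = 11 -> exactly as logged
step 2: x = 5 + (9) = 14, y = 11 + (1) = 12 -> not what was recorded
Step 2 is the first one off; corrected, x = 14.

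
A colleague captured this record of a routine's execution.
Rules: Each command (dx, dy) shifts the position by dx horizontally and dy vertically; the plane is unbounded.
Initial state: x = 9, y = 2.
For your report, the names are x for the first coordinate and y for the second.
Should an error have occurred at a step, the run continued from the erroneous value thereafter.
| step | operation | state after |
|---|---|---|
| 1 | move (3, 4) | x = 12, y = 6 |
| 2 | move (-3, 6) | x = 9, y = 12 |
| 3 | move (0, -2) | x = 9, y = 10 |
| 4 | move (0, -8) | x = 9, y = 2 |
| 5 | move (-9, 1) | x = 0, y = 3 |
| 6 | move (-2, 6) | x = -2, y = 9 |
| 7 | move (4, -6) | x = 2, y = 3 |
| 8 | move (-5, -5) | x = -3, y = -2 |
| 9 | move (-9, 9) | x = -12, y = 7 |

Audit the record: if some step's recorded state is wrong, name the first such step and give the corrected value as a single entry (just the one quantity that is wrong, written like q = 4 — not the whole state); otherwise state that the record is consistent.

no error

step 1: x = 9 + (3) = 12, y = 2 + (4) = 6 -> in agreement
step 2: x = 12 + (-3) = 9, y = 6 + (6) = 12 -> exactly as logged
step 3: x = 9 + (0) = 9, y = 12 + (-2) = 10 -> matches
step 4: x = 9 + (0) = 9, y = 10 + (-8) = 2 -> exactly as logged
step 5: x = 9 + (-9) = 0, y = 2 + (1) = 3 -> no discrepancy
step 6: x = 0 + (-2) = -2, y = 3 + (6) = 9 -> matches
step 7: x = -2 + (4) = 2, y = 9 + (-6) = 3 -> consistent with the record
step 8: x = 2 + (-5) = -3, y = 3 + (-5) = -2 -> in agreement
step 9: x = -3 + (-9) = -12, y = -2 + (9) = 7 -> matches
Each recorded entry agrees with the recomputation.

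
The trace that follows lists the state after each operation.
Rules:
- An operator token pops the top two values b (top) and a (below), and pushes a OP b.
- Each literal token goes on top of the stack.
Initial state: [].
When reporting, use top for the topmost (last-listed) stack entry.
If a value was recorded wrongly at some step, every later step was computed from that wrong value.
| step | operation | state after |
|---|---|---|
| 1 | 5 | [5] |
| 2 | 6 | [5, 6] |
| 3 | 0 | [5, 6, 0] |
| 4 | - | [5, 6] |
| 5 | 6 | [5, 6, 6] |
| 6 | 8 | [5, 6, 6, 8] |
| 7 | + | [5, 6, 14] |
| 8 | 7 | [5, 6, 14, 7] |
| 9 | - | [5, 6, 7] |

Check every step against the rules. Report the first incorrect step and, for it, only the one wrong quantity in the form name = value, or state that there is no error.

no error

Recomputing the run from the initial state:
step 1: [5]
step 2: [5, 6]
step 3: [5, 6, 0]
step 4: [5, 6]
step 5: [5, 6, 6]
step 6: [5, 6, 6, 8]
step 7: [5, 6, 14]
step 8: [5, 6, 14, 7]
step 9: [5, 6, 7]
This matches the trace at every step.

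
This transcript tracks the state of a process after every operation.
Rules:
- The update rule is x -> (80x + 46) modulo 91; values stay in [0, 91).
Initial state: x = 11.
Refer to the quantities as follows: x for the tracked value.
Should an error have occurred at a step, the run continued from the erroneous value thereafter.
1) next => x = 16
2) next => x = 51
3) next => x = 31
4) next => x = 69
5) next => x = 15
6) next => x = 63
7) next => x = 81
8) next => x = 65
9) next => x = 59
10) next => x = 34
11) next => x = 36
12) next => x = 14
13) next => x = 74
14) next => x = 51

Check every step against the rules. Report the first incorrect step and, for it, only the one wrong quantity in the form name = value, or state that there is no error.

step 2, x = 52

Recomputing the run from the initial state:
step 1: x = 16
step 2: x = 52
step 3: x = 20
step 4: x = 8
step 5: x = 49
step 6: x = 53
step 7: x = 9
step 8: x = 38
step 9: x = 83
step 10: x = 43
step 11: x = 28
step 12: x = 11
step 13: x = 16
step 14: x = 52
The first disagreement with the transcript is at step 2, where the value should be x = 52.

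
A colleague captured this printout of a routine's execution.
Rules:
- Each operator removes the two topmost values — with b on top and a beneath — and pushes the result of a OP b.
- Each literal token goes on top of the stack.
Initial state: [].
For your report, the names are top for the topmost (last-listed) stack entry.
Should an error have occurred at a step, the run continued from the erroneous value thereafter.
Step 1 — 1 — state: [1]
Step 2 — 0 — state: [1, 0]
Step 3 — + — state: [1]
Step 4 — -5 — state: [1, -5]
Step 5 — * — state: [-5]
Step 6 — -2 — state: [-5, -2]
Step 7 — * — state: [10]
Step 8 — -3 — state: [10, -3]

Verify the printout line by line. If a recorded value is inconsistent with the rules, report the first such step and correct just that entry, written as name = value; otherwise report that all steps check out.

1. push 1: top = 1 (in agreement)
2. push 0: top = 0 (in agreement)
3. 1 + 0 = 1 (exactly as logged)
4. push -5: top = -5 (agrees with the printout)
5. 1 * -5 = -5 (agrees with the printout)
6. push -2: top = -2 (consistent with the printout)
7. -5 * -2 = 10 (same as recorded)
8. push -3: top = -3 (in agreement)
The recomputation confirms every line.

no error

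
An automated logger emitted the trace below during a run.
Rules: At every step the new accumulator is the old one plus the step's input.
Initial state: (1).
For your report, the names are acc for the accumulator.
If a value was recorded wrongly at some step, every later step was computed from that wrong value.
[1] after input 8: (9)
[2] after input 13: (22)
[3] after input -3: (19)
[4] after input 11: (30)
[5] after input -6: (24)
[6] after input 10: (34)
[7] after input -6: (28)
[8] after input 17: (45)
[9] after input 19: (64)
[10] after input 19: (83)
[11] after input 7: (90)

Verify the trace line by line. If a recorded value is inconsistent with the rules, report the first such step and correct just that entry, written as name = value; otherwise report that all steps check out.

step 1: acc = 1 + 8 = 9 -> in agreement
step 2: acc = 9 + 13 = 22 -> consistent with the trace
step 3: acc = 22 + -3 = 19 -> agrees with the trace
step 4: acc = 19 + 11 = 30 -> exactly as logged
step 5: acc = 30 + -6 = 24 -> same as recorded
step 6: acc = 24 + 10 = 34 -> confirmed correct
step 7: acc = 34 + -6 = 28 -> verified
step 8: acc = 28 + 17 = 45 -> in agreement
step 9: acc = 45 + 19 = 64 -> consistent with the trace
step 10: acc = 64 + 19 = 83 -> matches
step 11: acc = 83 + 7 = 90 -> in agreement
Nothing is out of place; the run is error-free.

no error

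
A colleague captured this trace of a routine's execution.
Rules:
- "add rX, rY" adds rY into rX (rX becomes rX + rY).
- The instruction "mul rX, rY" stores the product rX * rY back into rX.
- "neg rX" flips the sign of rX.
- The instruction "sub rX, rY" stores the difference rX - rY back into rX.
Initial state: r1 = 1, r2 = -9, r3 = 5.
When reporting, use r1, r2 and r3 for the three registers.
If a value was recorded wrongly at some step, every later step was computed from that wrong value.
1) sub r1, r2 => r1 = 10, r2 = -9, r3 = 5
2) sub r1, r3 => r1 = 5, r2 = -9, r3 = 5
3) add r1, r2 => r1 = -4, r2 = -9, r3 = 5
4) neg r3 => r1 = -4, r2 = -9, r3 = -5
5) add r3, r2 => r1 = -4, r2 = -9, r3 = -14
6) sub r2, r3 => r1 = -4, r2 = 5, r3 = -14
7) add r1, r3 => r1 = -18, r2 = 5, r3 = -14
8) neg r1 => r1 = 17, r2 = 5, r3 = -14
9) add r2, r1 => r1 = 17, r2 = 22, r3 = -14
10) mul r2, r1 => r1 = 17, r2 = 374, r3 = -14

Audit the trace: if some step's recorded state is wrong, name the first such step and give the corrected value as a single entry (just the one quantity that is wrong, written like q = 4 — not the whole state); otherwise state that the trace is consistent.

step 8, r1 = 18

Recomputing the run from the initial state:
step 1: r1 = 10, r2 = -9, r3 = 5
step 2: r1 = 5, r2 = -9, r3 = 5
step 3: r1 = -4, r2 = -9, r3 = 5
step 4: r1 = -4, r2 = -9, r3 = -5
step 5: r1 = -4, r2 = -9, r3 = -14
step 6: r1 = -4, r2 = 5, r3 = -14
step 7: r1 = -18, r2 = 5, r3 = -14
step 8: r1 = 18, r2 = 5, r3 = -14
step 9: r1 = 18, r2 = 23, r3 = -14
step 10: r1 = 18, r2 = 414, r3 = -14
The first disagreement with the trace is at step 8, where the value should be r1 = 18.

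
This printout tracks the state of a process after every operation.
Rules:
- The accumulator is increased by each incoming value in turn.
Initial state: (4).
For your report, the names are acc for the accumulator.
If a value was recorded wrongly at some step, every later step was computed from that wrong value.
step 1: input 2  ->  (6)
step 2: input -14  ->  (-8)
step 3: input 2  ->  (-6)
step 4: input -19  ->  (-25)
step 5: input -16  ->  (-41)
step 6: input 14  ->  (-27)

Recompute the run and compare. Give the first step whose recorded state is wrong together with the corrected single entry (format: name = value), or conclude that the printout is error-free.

step 1: acc = 4 + 2 = 6 -> consistent with the printout
step 2: acc = 6 + -14 = -8 -> exactly as logged
step 3: acc = -8 + 2 = -6 -> same as recorded
step 4: acc = -6 + -19 = -25 -> same as recorded
step 5: acc = -25 + -16 = -41 -> in agreement
step 6: acc = -41 + 14 = -27 -> verified
The recomputation confirms every line.

no error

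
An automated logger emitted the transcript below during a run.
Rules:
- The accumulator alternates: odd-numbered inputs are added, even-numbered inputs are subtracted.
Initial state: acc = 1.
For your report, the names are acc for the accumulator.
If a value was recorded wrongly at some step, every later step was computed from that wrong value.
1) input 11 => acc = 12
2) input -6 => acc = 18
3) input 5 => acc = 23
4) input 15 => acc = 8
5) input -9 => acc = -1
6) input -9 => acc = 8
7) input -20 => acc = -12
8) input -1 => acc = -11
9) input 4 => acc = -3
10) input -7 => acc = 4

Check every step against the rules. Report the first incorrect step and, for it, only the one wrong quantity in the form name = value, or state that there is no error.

step 9, acc = -7

Step 1: acc = 1 + 11 = 12 — matches.
Step 2: acc = 12 - -6 = 18 — verified.
Step 3: acc = 18 + 5 = 23 — no discrepancy.
Step 4: acc = 23 - 15 = 8 — consistent with the transcript.
Step 5: acc = 8 + -9 = -1 — no discrepancy.
Step 6: acc = -1 - -9 = 8 — consistent with the transcript.
Step 7: acc = 8 + -20 = -12 — same as recorded.
Step 8: acc = -12 - -1 = -11 — no discrepancy.
Step 9: acc = -11 + 4 = -7 — the transcript disagrees here.
Step 9 is the first one off; corrected, acc = -7.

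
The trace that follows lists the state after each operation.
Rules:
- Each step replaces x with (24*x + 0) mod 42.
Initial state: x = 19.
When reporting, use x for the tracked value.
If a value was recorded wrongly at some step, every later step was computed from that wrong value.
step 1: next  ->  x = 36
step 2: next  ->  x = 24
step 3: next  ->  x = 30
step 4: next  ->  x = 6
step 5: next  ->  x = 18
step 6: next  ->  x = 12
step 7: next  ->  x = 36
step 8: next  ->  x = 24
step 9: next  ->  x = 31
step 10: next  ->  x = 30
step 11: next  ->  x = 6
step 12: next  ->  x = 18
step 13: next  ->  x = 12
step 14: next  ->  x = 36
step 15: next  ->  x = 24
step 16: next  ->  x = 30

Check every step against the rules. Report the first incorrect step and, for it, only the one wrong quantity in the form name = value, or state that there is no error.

step 9, x = 30

Recomputing the run from the initial state:
step 1: x = 36
step 2: x = 24
step 3: x = 30
step 4: x = 6
step 5: x = 18
step 6: x = 12
step 7: x = 36
step 8: x = 24
step 9: x = 30
step 10: x = 6
step 11: x = 18
step 12: x = 12
step 13: x = 36
step 14: x = 24
step 15: x = 30
step 16: x = 6
The first disagreement with the trace is at step 9, where the value should be x = 30.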